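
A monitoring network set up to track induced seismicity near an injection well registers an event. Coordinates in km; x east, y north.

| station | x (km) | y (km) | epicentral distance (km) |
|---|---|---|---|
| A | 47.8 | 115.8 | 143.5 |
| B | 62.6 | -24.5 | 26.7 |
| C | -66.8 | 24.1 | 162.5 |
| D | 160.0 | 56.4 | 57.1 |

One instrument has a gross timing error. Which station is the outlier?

D

Solve using three stations at a time. Using A, B, C (subtract circle equations pairwise → linear system) gives (x, y) ≈ (89.1, -21.6).
Distances from that point to each station vs reported:
  A: calculated 143.5 vs reported 143.5 → residual 0.0 km
  B: calculated 26.7 vs reported 26.7 → residual 0.0 km
  C: calculated 162.5 vs reported 162.5 → residual 0.0 km
  D: calculated 105.4 vs reported 57.1 → residual 48.3 km
A, B, C are mutually consistent (residuals ≈ 0); D is off by 48.3 km.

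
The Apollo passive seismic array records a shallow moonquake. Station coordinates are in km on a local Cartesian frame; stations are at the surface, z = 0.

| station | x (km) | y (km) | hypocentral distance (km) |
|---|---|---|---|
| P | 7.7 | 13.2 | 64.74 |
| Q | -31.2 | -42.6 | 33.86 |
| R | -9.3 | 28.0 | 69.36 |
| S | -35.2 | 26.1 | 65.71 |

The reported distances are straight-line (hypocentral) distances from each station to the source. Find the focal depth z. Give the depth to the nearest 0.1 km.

z ≈ 31.6 km

Each station gives a sphere (x−x_i)² + (y−y_i)² + z² = d_i² (stations at z=0).
Subtracting the P sphere from Q and R: z² cancels, leaving linear equations in x and y:
-77.8 x − 111.6 y = 5599.44
-34.0 x + 29.6 y = 17.42
Solving: x ≈ -27.502, y ≈ -31.002 km (keep extra digits for the depth step; rounded: -27.5, -31.0).
Then from the P sphere: z² = 64.74² − (x − 7.7)² − (y − 13.2)² with x = -27.502, y = -31.002, so z ≈ 31.595 ≈ 31.6 km.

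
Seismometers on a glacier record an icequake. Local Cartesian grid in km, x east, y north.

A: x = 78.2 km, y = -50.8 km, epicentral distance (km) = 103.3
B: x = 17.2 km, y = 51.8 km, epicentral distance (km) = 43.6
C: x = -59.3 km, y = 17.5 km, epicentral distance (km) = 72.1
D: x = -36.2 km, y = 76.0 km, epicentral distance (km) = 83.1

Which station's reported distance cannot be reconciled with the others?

A

Solve using three stations at a time. Using B, C, D (subtract circle equations pairwise → linear system) gives (x, y) ≈ (12.2, 8.5).
Distances from that point to each station vs reported:
  A: calculated 88.7 vs reported 103.3 → residual 14.6 km
  B: calculated 43.6 vs reported 43.6 → residual 0.0 km
  C: calculated 72.1 vs reported 72.1 → residual 0.0 km
  D: calculated 83.1 vs reported 83.1 → residual 0.0 km
B, C, D are mutually consistent (residuals ≈ 0); A is off by 14.6 km.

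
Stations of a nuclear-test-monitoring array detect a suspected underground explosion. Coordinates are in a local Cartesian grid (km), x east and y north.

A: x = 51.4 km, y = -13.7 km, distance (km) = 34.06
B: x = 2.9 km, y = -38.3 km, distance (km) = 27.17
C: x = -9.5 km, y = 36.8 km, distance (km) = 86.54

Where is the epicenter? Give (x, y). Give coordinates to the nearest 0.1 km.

30.0 km east, -40.2 km north

Circle about each station: (x − 51.4)² + (y + 13.7)² = 34.06²; (x − 2.9)² + (y + 38.3)² = 27.17²; (x + 9.5)² + (y − 36.8)² = 86.54².
Subtracting pairs of circle equations eliminates x²+y² and gives linear equations (the radical axes):
-97.0 x − 49.2 y = -932.48
-121.8 x + 101.0 y = -7714.25
Solving the 2×2 system: x ≈ 30.0, y ≈ -40.2 km.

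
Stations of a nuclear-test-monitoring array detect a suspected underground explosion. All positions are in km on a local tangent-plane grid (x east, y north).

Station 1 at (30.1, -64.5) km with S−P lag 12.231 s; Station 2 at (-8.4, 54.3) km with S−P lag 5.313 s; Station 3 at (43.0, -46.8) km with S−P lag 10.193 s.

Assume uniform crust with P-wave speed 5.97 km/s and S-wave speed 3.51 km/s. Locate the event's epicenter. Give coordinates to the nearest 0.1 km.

34.4 km east, 39.6 km north

Distance from S−P lag: d = Δt · v_P v_S / (v_P − v_S) = Δt · (5.97·3.51)/(5.97−3.51) ≈ 8.5182·Δt.
So d_Station 1 = 104.19, d_Station 2 = 45.26, d_Station 3 = 86.83 km.
Circle about each station: (x − 30.1)² + (y + 64.5)² = 104.19²; (x + 8.4)² + (y − 54.3)² = 45.26²; (x − 43.0)² + (y + 46.8)² = 86.83².
Subtracting the Station 1 equation from the Station 2 and Station 3 equations removes the quadratic terms:
-77.0 x + 237.6 y = 6759.88
25.8 x + 35.4 y = 2289.09
Solving the 2×2 system: x ≈ 34.4, y ≈ 39.6 km.
Check against Station 1 (with the unrounded x, y): √((x − 30.1)²+(y + 64.5)²) = 104.19 ≈ 104.19 km. ✓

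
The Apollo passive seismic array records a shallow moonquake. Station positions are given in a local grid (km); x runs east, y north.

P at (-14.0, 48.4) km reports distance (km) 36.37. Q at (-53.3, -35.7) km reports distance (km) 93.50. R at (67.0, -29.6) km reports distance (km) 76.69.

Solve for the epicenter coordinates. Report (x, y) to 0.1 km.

x ≈ 15.7 km, y ≈ 27.4 km

Circle about each station: (x + 14.0)² + (y − 48.4)² = 36.37²; (x + 53.3)² + (y + 35.7)² = 93.50²; (x − 67.0)² + (y + 29.6)² = 76.69².
Subtracting pairs of circle equations eliminates x²+y² and gives linear equations (the radical axes):
-78.6 x − 168.2 y = -5842.65
162.0 x − 156.0 y = -1731.98
Solving the 2×2 system: x ≈ 15.7, y ≈ 27.4 km.
Check against P (with the unrounded x, y): √((x + 14.0)²+(y − 48.4)²) = 36.37 ≈ 36.37 km. ✓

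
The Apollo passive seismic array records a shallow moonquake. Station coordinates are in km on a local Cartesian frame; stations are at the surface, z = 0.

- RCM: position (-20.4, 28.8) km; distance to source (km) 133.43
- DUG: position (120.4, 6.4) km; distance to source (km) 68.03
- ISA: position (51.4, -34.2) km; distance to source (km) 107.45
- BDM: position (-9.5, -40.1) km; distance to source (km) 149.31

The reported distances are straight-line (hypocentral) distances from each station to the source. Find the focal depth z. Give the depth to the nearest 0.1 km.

Each station gives a sphere (x−x_i)² + (y−y_i)² + z² = d_i² (stations at z=0).
Subtracting the RCM sphere from DUG and ISA: z² cancels, leaving linear equations in x and y:
281.6 x − 44.8 y = 26467.00
143.6 x − 126.0 y = 8824.06
Solving: x ≈ 101.194, y ≈ 45.297 km (keep extra digits for the depth step; rounded: 101.2, 45.3).
Then from the RCM sphere: z² = 133.43² − (x + 20.4)² − (y − 28.8)² with x = 101.194, y = 45.297, so z ≈ 52.405 ≈ 52.4 km.

52.4 km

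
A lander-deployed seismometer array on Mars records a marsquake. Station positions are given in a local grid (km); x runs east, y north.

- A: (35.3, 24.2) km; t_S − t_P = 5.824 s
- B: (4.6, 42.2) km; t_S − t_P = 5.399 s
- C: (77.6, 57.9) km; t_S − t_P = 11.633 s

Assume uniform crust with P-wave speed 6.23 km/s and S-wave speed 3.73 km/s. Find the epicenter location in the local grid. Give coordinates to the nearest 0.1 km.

Distance from S−P lag: d = Δt · v_P v_S / (v_P − v_S) = Δt · (6.23·3.73)/(6.23−3.73) ≈ 9.2952·Δt.
So d_A = 54.14, d_B = 50.18, d_C = 108.13 km.
Circle about each station: (x − 35.3)² + (y − 24.2)² = 54.14²; (x − 4.6)² + (y − 42.2)² = 50.18²; (x − 77.6)² + (y − 57.9)² = 108.13².
Subtracting pairs of circle equations eliminates x²+y² and gives linear equations (the radical axes):
-61.4 x + 36.0 y = 383.38
84.6 x + 67.4 y = -1218.52
Solving the 2×2 system: x ≈ -9.7, y ≈ -5.9 km.
Check against A (with the unrounded x, y): √((x − 35.3)²+(y − 24.2)²) = 54.14 ≈ 54.14 km. ✓

-9.7 km east, -5.9 km north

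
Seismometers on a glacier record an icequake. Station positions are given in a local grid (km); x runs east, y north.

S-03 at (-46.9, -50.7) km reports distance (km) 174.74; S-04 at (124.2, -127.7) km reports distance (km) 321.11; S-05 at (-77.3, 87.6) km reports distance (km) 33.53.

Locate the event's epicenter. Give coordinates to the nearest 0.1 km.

Circle about each station: (x + 46.9)² + (y + 50.7)² = 174.74²; (x − 124.2)² + (y + 127.7)² = 321.11²; (x + 77.3)² + (y − 87.6)² = 33.53².
Subtracting pairs of circle equations eliminates x²+y² and gives linear equations (the radical axes):
342.2 x − 154.0 y = -45614.73
-60.8 x + 276.6 y = 38288.76
Solving the 2×2 system: x ≈ -78.8, y ≈ 121.1 km.
Check against S-03 (with the unrounded x, y): √((x + 46.9)²+(y + 50.7)²) = 174.74 ≈ 174.74 km. ✓

(-78.8, 121.1)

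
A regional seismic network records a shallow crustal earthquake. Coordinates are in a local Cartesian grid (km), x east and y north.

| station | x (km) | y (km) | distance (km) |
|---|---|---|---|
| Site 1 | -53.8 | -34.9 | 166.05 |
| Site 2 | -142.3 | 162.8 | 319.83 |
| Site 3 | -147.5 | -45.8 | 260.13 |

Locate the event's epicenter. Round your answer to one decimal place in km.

Circle about each station: (x + 53.8)² + (y + 34.9)² = 166.05²; (x + 142.3)² + (y − 162.8)² = 319.83²; (x + 147.5)² + (y + 45.8)² = 260.13².
Subtracting the Site 1 equation from the Site 2 and Site 3 equations removes the quadratic terms:
-177.0 x + 395.4 y = -32077.95
-187.4 x − 21.8 y = -20353.57
Solving the 2×2 system: x ≈ 112.2, y ≈ -30.9 km.
Check against Site 1 (with the unrounded x, y): √((x + 53.8)²+(y + 34.9)²) = 166.05 ≈ 166.05 km. ✓

112.2 km east, -30.9 km north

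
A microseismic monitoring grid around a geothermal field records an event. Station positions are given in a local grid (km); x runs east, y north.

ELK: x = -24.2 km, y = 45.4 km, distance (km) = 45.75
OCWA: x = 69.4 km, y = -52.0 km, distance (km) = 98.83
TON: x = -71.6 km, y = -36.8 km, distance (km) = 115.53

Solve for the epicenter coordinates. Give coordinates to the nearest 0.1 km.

Circle about each station: (x + 24.2)² + (y − 45.4)² = 45.75²; (x − 69.4)² + (y + 52.0)² = 98.83²; (x + 71.6)² + (y + 36.8)² = 115.53².
Subtracting the ELK equation from the OCWA and TON equations removes the quadratic terms:
187.2 x − 194.8 y = -2800.75
-94.8 x − 164.4 y = -7420.12
Solving the 2×2 system: x ≈ 20.0, y ≈ 33.6 km.

(20.0, 33.6)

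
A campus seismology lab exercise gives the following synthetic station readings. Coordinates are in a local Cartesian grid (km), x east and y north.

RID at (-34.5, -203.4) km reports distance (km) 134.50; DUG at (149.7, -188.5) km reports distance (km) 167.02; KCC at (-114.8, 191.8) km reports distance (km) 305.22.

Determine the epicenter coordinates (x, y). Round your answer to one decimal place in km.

Circle about each station: (x + 34.5)² + (y + 203.4)² = 134.50²; (x − 149.7)² + (y + 188.5)² = 167.02²; (x + 114.8)² + (y − 191.8)² = 305.22².
Subtracting pairs of circle equations eliminates x²+y² and gives linear equations (the radical axes):
368.4 x + 29.8 y = 5575.10
-160.6 x + 790.4 y = -67664.53
Solving the 2×2 system: x ≈ 21.7, y ≈ -81.2 km.

21.7 km east, -81.2 km north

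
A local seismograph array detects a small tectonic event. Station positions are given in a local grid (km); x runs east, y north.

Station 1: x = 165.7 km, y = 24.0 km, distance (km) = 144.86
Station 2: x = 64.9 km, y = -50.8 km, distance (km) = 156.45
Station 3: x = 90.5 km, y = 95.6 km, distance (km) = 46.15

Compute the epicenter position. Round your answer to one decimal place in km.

x ≈ 45.2 km, y ≈ 104.4 km

Circle about each station: (x − 165.7)² + (y − 24.0)² = 144.86²; (x − 64.9)² + (y + 50.8)² = 156.45²; (x − 90.5)² + (y − 95.6)² = 46.15².
Subtracting pairs of circle equations eliminates x²+y² and gives linear equations (the radical axes):
-201.6 x − 149.6 y = -24732.02
-150.4 x + 143.2 y = 8151.72
Solving the 2×2 system: x ≈ 45.2, y ≈ 104.4 km.
Check against Station 1 (with the unrounded x, y): √((x − 165.7)²+(y − 24.0)²) = 144.86 ≈ 144.86 km. ✓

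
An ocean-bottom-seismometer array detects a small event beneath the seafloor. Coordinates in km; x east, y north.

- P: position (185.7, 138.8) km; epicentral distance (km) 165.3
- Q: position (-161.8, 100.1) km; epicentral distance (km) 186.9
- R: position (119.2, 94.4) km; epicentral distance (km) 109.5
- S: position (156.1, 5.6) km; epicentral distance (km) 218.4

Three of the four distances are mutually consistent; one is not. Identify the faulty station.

S

Solve using three stations at a time. Using P, Q, R (subtract circle equations pairwise → linear system) gives (x, y) ≈ (20.4, 141.7).
Distances from that point to each station vs reported:
  P: calculated 165.3 vs reported 165.3 → residual 0.0 km
  Q: calculated 186.9 vs reported 186.9 → residual 0.0 km
  R: calculated 109.5 vs reported 109.5 → residual 0.0 km
  S: calculated 192.2 vs reported 218.4 → residual 26.2 km
P, Q, R are mutually consistent (residuals ≈ 0); S is off by 26.2 km.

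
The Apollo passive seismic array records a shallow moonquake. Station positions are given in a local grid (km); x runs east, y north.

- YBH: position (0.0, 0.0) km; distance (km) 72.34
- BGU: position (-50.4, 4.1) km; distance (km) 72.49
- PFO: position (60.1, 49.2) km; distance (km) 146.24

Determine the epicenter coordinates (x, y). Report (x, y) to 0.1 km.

x ≈ -30.5 km, y ≈ -65.6 km

Circle about each station: x² + y² = 72.34²; (x + 50.4)² + (y − 4.1)² = 72.49²; (x − 60.1)² + (y − 49.2)² = 146.24².
Subtracting pairs of circle equations eliminates x²+y² and gives linear equations (the radical axes):
-100.8 x + 8.2 y = 2535.25
120.2 x + 98.4 y = -10120.41
Solving the 2×2 system: x ≈ -30.5, y ≈ -65.6 km.
Check against YBH (with the unrounded x, y): √(x²+y²) = 72.35 ≈ 72.34 km. ✓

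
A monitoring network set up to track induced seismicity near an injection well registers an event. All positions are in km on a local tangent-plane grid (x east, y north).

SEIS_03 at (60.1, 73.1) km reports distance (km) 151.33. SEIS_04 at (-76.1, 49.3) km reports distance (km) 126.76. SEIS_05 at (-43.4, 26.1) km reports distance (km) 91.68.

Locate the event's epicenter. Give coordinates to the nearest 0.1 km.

(-11.9, -60.0)

Circle about each station: (x − 60.1)² + (y − 73.1)² = 151.33²; (x + 76.1)² + (y − 49.3)² = 126.76²; (x + 43.4)² + (y − 26.1)² = 91.68².
Subtracting the SEIS_03 equation from the SEIS_04 and SEIS_05 equations removes the quadratic terms:
-272.4 x − 47.6 y = 6098.75
-207.0 x − 94.0 y = 8104.70
Solving the 2×2 system: x ≈ -11.9, y ≈ -60.0 km.
Check against SEIS_03 (with the unrounded x, y): √((x − 60.1)²+(y − 73.1)²) = 151.34 ≈ 151.33 km. ✓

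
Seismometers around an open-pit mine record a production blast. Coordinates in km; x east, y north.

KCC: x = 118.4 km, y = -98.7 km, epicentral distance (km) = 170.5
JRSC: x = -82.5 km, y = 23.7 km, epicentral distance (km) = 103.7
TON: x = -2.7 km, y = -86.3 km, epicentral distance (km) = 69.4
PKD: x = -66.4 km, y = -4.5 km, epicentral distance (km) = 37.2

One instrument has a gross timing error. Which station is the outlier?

Solve using three stations at a time. Using KCC, TON, PKD (subtract circle equations pairwise → linear system) gives (x, y) ≈ (-35.4, -25.1).
Distances from that point to each station vs reported:
  KCC: calculated 170.5 vs reported 170.5 → residual 0.0 km
  JRSC: calculated 67.8 vs reported 103.7 → residual 35.9 km
  TON: calculated 69.4 vs reported 69.4 → residual 0.0 km
  PKD: calculated 37.2 vs reported 37.2 → residual 0.0 km
KCC, TON, PKD are mutually consistent (residuals ≈ 0); JRSC is off by 35.9 km.

JRSC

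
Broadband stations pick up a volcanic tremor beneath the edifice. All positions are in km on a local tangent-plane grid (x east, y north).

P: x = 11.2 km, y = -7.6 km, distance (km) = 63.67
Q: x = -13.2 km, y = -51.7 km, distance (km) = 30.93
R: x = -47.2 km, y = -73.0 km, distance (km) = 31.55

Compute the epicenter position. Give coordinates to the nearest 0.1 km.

-42.5 km east, -41.8 km north

Circle about each station: (x − 11.2)² + (y + 7.6)² = 63.67²; (x + 13.2)² + (y + 51.7)² = 30.93²; (x + 47.2)² + (y + 73.0)² = 31.55².
Subtracting the P equation from the Q and R equations removes the quadratic terms:
-48.8 x − 88.2 y = 5761.13
-116.8 x − 130.8 y = 10432.11
Solving the 2×2 system: x ≈ -42.5, y ≈ -41.8 km.
Check against P (with the unrounded x, y): √((x − 11.2)²+(y + 7.6)²) = 63.67 ≈ 63.67 km. ✓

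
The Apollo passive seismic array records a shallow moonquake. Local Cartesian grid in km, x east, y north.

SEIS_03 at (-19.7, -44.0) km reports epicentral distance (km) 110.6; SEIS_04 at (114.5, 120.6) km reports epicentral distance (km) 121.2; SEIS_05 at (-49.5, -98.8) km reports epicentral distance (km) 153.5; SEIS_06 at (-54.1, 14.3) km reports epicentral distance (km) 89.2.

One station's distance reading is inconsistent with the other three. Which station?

SEIS_03

Solve using three stations at a time. Using SEIS_04, SEIS_05, SEIS_06 (subtract circle equations pairwise → linear system) gives (x, y) ≈ (33.7, 30.2).
Distances from that point to each station vs reported:
  SEIS_03: calculated 91.4 vs reported 110.6 → residual 19.2 km
  SEIS_04: calculated 121.2 vs reported 121.2 → residual 0.0 km
  SEIS_05: calculated 153.5 vs reported 153.5 → residual 0.0 km
  SEIS_06: calculated 89.2 vs reported 89.2 → residual 0.0 km
SEIS_04, SEIS_05, SEIS_06 are mutually consistent (residuals ≈ 0); SEIS_03 is off by 19.2 km.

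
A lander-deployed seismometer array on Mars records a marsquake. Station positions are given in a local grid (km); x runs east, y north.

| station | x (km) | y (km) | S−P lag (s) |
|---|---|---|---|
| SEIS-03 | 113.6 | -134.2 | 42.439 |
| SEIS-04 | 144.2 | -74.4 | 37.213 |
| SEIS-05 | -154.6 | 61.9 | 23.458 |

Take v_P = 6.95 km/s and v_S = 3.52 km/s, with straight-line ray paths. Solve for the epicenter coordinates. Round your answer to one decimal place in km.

Distance from S−P lag: d = Δt · v_P v_S / (v_P − v_S) = Δt · (6.95·3.52)/(6.95−3.52) ≈ 7.1324·Δt.
So d_SEIS-03 = 302.69, d_SEIS-04 = 265.42, d_SEIS-05 = 167.31 km.
Circle about each station: (x − 113.6)² + (y + 134.2)² = 302.69²; (x − 144.2)² + (y + 74.4)² = 265.42²; (x + 154.6)² + (y − 61.9)² = 167.31².
Subtracting the SEIS-03 equation from the SEIS-04 and SEIS-05 equations removes the quadratic terms:
61.2 x + 119.6 y = 16587.86
-536.4 x + 392.2 y = 60446.77
Solving the 2×2 system: x ≈ -8.2, y ≈ 142.9 km.

(-8.2, 142.9)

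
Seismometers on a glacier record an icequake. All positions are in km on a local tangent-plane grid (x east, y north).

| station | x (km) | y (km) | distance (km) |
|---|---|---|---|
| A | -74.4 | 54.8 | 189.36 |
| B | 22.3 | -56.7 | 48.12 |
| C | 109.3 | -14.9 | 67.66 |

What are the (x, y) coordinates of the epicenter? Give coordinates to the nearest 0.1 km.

x ≈ 68.8 km, y ≈ -69.1 km

Circle about each station: (x + 74.4)² + (y − 54.8)² = 189.36²; (x − 22.3)² + (y + 56.7)² = 48.12²; (x − 109.3)² + (y + 14.9)² = 67.66².
Subtracting pairs of circle equations eliminates x²+y² and gives linear equations (the radical axes):
193.4 x − 223.0 y = 28715.46
367.4 x − 139.4 y = 34909.43
Solving the 2×2 system: x ≈ 68.8, y ≈ -69.1 km.
Check against A (with the unrounded x, y): √((x + 74.4)²+(y − 54.8)²) = 189.36 ≈ 189.36 km. ✓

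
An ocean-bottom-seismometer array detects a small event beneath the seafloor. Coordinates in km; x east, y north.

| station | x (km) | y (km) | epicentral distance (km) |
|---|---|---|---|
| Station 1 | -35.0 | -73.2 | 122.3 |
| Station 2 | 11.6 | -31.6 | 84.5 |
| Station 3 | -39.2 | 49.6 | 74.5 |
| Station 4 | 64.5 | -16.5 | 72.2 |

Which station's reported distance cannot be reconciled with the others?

Station 1

Solve using three stations at a time. Using Station 2, Station 3, Station 4 (subtract circle equations pairwise → linear system) gives (x, y) ≈ (35.3, 49.5).
Distances from that point to each station vs reported:
  Station 1: calculated 141.4 vs reported 122.3 → residual 19.1 km
  Station 2: calculated 84.5 vs reported 84.5 → residual 0.0 km
  Station 3: calculated 74.5 vs reported 74.5 → residual 0.0 km
  Station 4: calculated 72.2 vs reported 72.2 → residual 0.0 km
Station 2, Station 3, Station 4 are mutually consistent (residuals ≈ 0); Station 1 is off by 19.1 km.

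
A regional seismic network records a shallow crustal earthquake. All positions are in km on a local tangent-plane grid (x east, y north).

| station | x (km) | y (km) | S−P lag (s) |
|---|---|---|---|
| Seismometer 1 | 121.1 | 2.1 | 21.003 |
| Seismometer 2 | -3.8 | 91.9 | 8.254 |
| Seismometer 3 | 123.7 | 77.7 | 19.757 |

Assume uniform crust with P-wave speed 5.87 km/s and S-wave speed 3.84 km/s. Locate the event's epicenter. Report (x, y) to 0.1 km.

x ≈ -95.4 km, y ≈ 88.8 km

Distance from S−P lag: d = Δt · v_P v_S / (v_P − v_S) = Δt · (5.87·3.84)/(5.87−3.84) ≈ 11.1038·Δt.
So d_Seismometer 1 = 233.21, d_Seismometer 2 = 91.65, d_Seismometer 3 = 219.38 km.
Circle about each station: (x − 121.1)² + (y − 2.1)² = 233.21²; (x + 3.8)² + (y − 91.9)² = 91.65²; (x − 123.7)² + (y − 77.7)² = 219.38².
Subtracting pairs of circle equations eliminates x²+y² and gives linear equations (the radical axes):
-249.8 x + 179.6 y = 39777.61
5.2 x + 151.2 y = 12928.68
Solving the 2×2 system: x ≈ -95.4, y ≈ 88.8 km.
Check against Seismometer 1 (with the unrounded x, y): √((x − 121.1)²+(y − 2.1)²) = 233.21 ≈ 233.21 km. ✓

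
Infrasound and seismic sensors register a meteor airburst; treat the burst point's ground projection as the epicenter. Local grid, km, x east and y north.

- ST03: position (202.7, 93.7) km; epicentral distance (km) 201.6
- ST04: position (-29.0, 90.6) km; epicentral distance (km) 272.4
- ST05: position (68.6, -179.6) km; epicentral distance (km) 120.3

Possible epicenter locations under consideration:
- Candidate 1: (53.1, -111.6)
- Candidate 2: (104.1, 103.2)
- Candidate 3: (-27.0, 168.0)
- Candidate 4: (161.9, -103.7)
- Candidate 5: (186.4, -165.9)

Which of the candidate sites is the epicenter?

For each candidate, compare |candidate − station| to the reported distance:
Candidate 1: residuals ST03 52.4, ST04 54.2, ST05 50.6 → max 54.2 km
Candidate 2: residuals ST03 102.5, ST04 138.7, ST05 164.7 → max 164.7 km
Candidate 3: residuals ST03 39.8, ST04 195.0, ST05 240.2 → max 240.2 km
Candidate 4: residuals ST03 0.0, ST04 0.0, ST05 0.0 → max 0.0 km
Candidate 5: residuals ST03 58.5, ST04 62.5, ST05 1.7 → max 62.5 km
Only Candidate 4 has all residuals ≈ 0.

Candidate 4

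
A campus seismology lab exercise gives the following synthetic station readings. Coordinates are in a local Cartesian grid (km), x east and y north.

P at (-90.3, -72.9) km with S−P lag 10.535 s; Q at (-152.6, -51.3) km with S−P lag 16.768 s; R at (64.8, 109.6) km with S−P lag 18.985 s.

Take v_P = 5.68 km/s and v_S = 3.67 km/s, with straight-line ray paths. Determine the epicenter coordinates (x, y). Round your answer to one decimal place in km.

(18.6, -81.8)

Distance from S−P lag: d = Δt · v_P v_S / (v_P − v_S) = Δt · (5.68·3.67)/(5.68−3.67) ≈ 10.3709·Δt.
So d_P = 109.26, d_Q = 173.90, d_R = 196.89 km.
Circle about each station: (x + 90.3)² + (y + 72.9)² = 109.26²; (x + 152.6)² + (y + 51.3)² = 173.90²; (x − 64.8)² + (y − 109.6)² = 196.89².
Subtracting pairs of circle equations eliminates x²+y² and gives linear equations (the radical axes):
-124.6 x + 43.2 y = -5853.51
310.2 x + 365.0 y = -24085.22
Solving the 2×2 system: x ≈ 18.6, y ≈ -81.8 km.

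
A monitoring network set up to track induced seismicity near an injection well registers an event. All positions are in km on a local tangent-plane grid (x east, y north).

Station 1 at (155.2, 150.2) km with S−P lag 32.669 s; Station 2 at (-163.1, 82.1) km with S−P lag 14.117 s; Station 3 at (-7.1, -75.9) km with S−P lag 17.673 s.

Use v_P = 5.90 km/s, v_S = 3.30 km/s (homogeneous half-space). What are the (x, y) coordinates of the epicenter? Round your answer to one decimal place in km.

Distance from S−P lag: d = Δt · v_P v_S / (v_P − v_S) = Δt · (5.90·3.30)/(5.90−3.30) ≈ 7.4885·Δt.
So d_Station 1 = 244.64, d_Station 2 = 105.71, d_Station 3 = 132.34 km.
Circle about each station: (x − 155.2)² + (y − 150.2)² = 244.64²; (x + 163.1)² + (y − 82.1)² = 105.71²; (x + 7.1)² + (y + 75.9)² = 132.34².
Subtracting the Station 1 equation from the Station 2 and Station 3 equations removes the quadratic terms:
-636.6 x − 136.2 y = 35369.07
-324.6 x − 452.2 y = 1498.99
Solving the 2×2 system: x ≈ -64.8, y ≈ 43.2 km.

(-64.8, 43.2)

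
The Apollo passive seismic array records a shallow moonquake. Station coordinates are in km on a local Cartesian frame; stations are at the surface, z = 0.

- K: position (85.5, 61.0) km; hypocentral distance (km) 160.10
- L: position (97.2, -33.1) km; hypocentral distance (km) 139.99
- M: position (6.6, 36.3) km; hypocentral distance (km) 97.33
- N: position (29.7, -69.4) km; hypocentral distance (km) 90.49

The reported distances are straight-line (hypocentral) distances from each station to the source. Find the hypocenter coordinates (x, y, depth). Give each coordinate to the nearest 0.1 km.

(-30.7, -33.3, 56.9)

Each station gives a sphere (x−x_i)² + (y−y_i)² + z² = d_i² (stations at z=0).
Subtracting the K sphere from L and M: z² cancels, leaving linear equations in x and y:
23.4 x − 188.2 y = 5547.01
-157.8 x − 49.4 y = 6488.88
Solving: x ≈ -30.699, y ≈ -33.291 km (keep extra digits for the depth step; rounded: -30.7, -33.3).
Then from the K sphere: z² = 160.10² − (x − 85.5)² − (y − 61.0)² with x = -30.699, y = -33.291, so z ≈ 56.912 ≈ 56.9 km.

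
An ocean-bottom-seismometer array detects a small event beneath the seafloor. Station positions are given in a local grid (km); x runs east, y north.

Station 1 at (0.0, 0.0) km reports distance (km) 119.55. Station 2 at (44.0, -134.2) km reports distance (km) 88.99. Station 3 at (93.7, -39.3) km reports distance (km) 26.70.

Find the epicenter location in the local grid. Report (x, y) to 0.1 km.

(100.2, -65.2)

Circle about each station: x² + y² = 119.55²; (x − 44.0)² + (y + 134.2)² = 88.99²; (x − 93.7)² + (y + 39.3)² = 26.70².
Subtracting pairs of circle equations eliminates x²+y² and gives linear equations (the radical axes):
88.0 x − 268.4 y = 26318.62
187.4 x − 78.6 y = 23903.49
Solving the 2×2 system: x ≈ 100.2, y ≈ -65.2 km.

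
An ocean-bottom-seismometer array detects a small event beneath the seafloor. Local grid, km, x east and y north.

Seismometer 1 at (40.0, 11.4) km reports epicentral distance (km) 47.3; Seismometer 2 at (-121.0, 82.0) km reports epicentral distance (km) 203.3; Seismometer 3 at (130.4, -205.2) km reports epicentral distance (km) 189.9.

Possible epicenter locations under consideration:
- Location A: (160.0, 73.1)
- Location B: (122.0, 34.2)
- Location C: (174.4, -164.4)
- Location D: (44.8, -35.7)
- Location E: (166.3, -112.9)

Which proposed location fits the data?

Location D

For each candidate, compare |candidate − station| to the reported distance:
Location A: residuals Seismometer 1 87.6, Seismometer 2 77.8, Seismometer 3 90.0 → max 90.0 km
Location B: residuals Seismometer 1 37.8, Seismometer 2 44.4, Seismometer 3 49.6 → max 49.6 km
Location C: residuals Seismometer 1 174.0, Seismometer 2 181.4, Seismometer 3 129.9 → max 181.4 km
Location D: residuals Seismometer 1 0.0, Seismometer 2 0.0, Seismometer 3 0.0 → max 0.0 km
Location E: residuals Seismometer 1 129.9, Seismometer 2 143.9, Seismometer 3 90.9 → max 143.9 km
Only Location D has all residuals ≈ 0.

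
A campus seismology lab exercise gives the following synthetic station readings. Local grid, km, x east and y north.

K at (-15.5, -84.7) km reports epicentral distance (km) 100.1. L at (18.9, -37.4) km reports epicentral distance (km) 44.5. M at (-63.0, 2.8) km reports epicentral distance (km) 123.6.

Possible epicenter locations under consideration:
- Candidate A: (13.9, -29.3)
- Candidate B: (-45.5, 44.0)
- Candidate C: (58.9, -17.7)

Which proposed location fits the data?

For each candidate, compare |candidate − station| to the reported distance:
Candidate A: residuals K 37.4, L 35.0, M 40.3 → max 40.3 km
Candidate B: residuals K 32.1, L 59.3, M 78.8 → max 78.8 km
Candidate C: residuals K 0.0, L 0.1, M 0.0 → max 0.1 km
Only Candidate C has all residuals ≈ 0.

Candidate C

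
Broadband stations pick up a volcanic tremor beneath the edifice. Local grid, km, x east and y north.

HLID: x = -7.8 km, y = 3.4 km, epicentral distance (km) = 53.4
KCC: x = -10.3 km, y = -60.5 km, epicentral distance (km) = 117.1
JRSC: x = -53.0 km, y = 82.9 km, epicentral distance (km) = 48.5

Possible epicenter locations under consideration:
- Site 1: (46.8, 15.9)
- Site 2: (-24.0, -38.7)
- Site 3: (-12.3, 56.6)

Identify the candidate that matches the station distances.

For each candidate, compare |candidate − station| to the reported distance:
Site 1: residuals HLID 2.6, KCC 21.7, JRSC 71.7 → max 71.7 km
Site 2: residuals HLID 8.3, KCC 91.4, JRSC 76.5 → max 91.4 km
Site 3: residuals HLID 0.0, KCC 0.0, JRSC 0.0 → max 0.0 km
Only Site 3 has all residuals ≈ 0.

Site 3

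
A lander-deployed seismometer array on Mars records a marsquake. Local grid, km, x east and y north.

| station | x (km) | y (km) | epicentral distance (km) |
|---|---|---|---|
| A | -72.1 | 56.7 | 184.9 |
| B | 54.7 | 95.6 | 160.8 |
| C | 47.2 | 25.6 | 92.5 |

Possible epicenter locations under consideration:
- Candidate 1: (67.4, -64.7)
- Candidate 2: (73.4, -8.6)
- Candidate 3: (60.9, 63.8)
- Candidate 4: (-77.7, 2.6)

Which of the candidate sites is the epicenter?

Candidate 1

For each candidate, compare |candidate − station| to the reported distance:
Candidate 1: residuals A 0.0, B 0.0, C 0.0 → max 0.0 km
Candidate 2: residuals A 25.4, B 54.9, C 49.4 → max 54.9 km
Candidate 3: residuals A 51.7, B 128.4, C 51.9 → max 128.4 km
Candidate 4: residuals A 130.5, B 1.0, C 34.5 → max 130.5 km
Only Candidate 1 has all residuals ≈ 0.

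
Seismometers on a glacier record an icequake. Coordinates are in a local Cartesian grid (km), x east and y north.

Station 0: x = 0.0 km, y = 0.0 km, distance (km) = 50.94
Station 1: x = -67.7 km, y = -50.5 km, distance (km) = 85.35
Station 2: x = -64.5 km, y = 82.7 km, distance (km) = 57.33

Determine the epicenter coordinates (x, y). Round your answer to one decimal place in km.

Circle about each station: x² + y² = 50.94²; (x + 67.7)² + (y + 50.5)² = 85.35²; (x + 64.5)² + (y − 82.7)² = 57.33².
Subtracting the Station 0 equation from the Station 1 and Station 2 equations removes the quadratic terms:
-135.4 x − 101.0 y = 2443.80
-129.0 x + 165.4 y = 10307.69
Solving the 2×2 system: x ≈ -40.8, y ≈ 30.5 km.

(-40.8, 30.5)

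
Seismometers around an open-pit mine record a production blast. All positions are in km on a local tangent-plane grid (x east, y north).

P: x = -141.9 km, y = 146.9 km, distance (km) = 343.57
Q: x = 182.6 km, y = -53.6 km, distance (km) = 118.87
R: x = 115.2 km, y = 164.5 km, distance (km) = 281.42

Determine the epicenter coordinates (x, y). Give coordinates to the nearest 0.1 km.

x ≈ 80.7 km, y ≈ -114.8 km

Circle about each station: (x + 141.9)² + (y − 146.9)² = 343.57²; (x − 182.6)² + (y + 53.6)² = 118.87²; (x − 115.2)² + (y − 164.5)² = 281.42².
Subtracting the P equation from the Q and R equations removes the quadratic terms:
649.0 x − 401.0 y = 98410.77
514.2 x + 35.2 y = 37459.20
Solving the 2×2 system: x ≈ 80.7, y ≈ -114.8 km.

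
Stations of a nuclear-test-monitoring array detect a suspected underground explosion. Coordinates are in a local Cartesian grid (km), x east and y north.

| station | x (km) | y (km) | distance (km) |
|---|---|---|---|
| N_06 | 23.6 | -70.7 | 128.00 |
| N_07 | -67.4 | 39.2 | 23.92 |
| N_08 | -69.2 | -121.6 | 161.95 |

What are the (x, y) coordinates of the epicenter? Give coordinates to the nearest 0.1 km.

-43.5 km east, 38.3 km north

Circle about each station: (x − 23.6)² + (y + 70.7)² = 128.00²; (x + 67.4)² + (y − 39.2)² = 23.92²; (x + 69.2)² + (y + 121.6)² = 161.95².
Subtracting pairs of circle equations eliminates x²+y² and gives linear equations (the radical axes):
-182.0 x + 219.8 y = 16335.78
-185.6 x − 101.8 y = 4175.95
Solving the 2×2 system: x ≈ -43.5, y ≈ 38.3 km.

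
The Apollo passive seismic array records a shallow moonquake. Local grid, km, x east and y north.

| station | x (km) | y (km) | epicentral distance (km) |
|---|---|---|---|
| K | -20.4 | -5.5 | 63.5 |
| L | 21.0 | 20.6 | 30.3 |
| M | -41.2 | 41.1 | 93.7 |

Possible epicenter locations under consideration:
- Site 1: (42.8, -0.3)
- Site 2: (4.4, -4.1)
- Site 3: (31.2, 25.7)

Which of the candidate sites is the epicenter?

For each candidate, compare |candidate − station| to the reported distance:
Site 1: residuals K 0.1, L 0.1, M 0.1 → max 0.1 km
Site 2: residuals K 38.7, L 0.5, M 29.5 → max 38.7 km
Site 3: residuals K 3.2, L 18.9, M 19.7 → max 19.7 km
Only Site 1 has all residuals ≈ 0.

Site 1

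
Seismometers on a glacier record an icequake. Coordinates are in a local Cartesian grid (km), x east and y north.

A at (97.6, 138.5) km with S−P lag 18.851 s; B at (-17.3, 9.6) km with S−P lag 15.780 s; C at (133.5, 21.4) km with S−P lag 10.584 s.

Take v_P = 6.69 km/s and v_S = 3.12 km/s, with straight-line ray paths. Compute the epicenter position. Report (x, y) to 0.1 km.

Distance from S−P lag: d = Δt · v_P v_S / (v_P − v_S) = Δt · (6.69·3.12)/(6.69−3.12) ≈ 5.8467·Δt.
So d_A = 110.22, d_B = 92.26, d_C = 61.88 km.
Circle about each station: (x − 97.6)² + (y − 138.5)² = 110.22²; (x + 17.3)² + (y − 9.6)² = 92.26²; (x − 133.5)² + (y − 21.4)² = 61.88².
Subtracting pairs of circle equations eliminates x²+y² and gives linear equations (the radical axes):
-229.8 x − 257.8 y = -24680.02
71.8 x − 234.2 y = -2108.49
Solving the 2×2 system: x ≈ 72.4, y ≈ 31.2 km.

x ≈ 72.4 km, y ≈ 31.2 km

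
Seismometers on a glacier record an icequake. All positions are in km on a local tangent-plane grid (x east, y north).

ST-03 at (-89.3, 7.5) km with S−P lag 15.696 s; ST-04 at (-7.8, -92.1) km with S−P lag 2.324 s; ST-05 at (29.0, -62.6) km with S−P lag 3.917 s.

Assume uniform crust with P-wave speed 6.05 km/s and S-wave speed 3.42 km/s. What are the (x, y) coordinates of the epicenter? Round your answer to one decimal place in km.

Distance from S−P lag: d = Δt · v_P v_S / (v_P − v_S) = Δt · (6.05·3.42)/(6.05−3.42) ≈ 7.8673·Δt.
So d_ST-03 = 123.49, d_ST-04 = 18.28, d_ST-05 = 30.82 km.
Circle about each station: (x + 89.3)² + (y − 7.5)² = 123.49²; (x + 7.8)² + (y + 92.1)² = 18.28²; (x − 29.0)² + (y + 62.6)² = 30.82².
Subtracting the ST-03 equation from the ST-04 and ST-05 equations removes the quadratic terms:
163.0 x − 199.2 y = 15428.13
236.6 x − 140.2 y = 11028.93
Solving the 2×2 system: x ≈ 1.4, y ≈ -76.3 km.

x ≈ 1.4 km, y ≈ -76.3 km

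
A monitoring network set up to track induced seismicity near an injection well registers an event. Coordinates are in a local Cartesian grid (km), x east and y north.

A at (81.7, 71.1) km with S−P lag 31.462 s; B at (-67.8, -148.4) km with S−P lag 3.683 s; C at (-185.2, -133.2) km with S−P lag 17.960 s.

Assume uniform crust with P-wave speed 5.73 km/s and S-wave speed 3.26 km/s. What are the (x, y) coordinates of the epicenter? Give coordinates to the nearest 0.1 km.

Distance from S−P lag: d = Δt · v_P v_S / (v_P − v_S) = Δt · (5.73·3.26)/(5.73−3.26) ≈ 7.5627·Δt.
So d_A = 237.94, d_B = 27.85, d_C = 135.83 km.
Circle about each station: (x − 81.7)² + (y − 71.1)² = 237.94²; (x + 67.8)² + (y + 148.4)² = 27.85²; (x + 185.2)² + (y + 133.2)² = 135.83².
Subtracting pairs of circle equations eliminates x²+y² and gives linear equations (the radical axes):
-299.0 x − 439.0 y = 70729.12
-533.8 x − 408.6 y = 78476.83
Solving the 2×2 system: x ≈ -49.5, y ≈ -127.4 km.
Check against A (with the unrounded x, y): √((x − 81.7)²+(y − 71.1)²) = 237.94 ≈ 237.94 km. ✓

-49.5 km east, -127.4 km north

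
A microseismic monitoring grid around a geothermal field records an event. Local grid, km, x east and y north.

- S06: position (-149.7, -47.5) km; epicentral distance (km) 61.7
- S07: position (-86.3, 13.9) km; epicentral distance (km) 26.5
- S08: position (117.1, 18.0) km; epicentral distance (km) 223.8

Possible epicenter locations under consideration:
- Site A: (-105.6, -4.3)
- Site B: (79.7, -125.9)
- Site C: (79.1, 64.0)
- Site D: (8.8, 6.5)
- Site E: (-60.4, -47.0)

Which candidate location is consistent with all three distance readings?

For each candidate, compare |candidate − station| to the reported distance:
Site A: residuals S06 0.0, S07 0.0, S08 0.0 → max 0.0 km
Site B: residuals S06 180.7, S07 190.5, S08 75.1 → max 190.5 km
Site C: residuals S06 192.8, S07 146.3, S08 164.1 → max 192.8 km
Site D: residuals S06 105.7, S07 68.9, S08 114.9 → max 114.9 km
Site E: residuals S06 27.6, S07 39.7, S08 34.8 → max 39.7 km
Only Site A has all residuals ≈ 0.

Site A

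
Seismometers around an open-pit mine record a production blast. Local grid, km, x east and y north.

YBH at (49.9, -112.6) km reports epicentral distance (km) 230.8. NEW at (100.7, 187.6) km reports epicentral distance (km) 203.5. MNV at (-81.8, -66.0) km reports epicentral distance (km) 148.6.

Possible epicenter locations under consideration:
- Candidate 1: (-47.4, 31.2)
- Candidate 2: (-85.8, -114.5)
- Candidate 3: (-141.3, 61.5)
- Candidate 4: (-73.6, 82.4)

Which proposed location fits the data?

Candidate 4

For each candidate, compare |candidate − station| to the reported distance:
Candidate 1: residuals YBH 57.2, NEW 11.9, MNV 45.5 → max 57.2 km
Candidate 2: residuals YBH 95.1, NEW 151.5, MNV 99.9 → max 151.5 km
Candidate 3: residuals YBH 27.8, NEW 69.4, MNV 7.9 → max 69.4 km
Candidate 4: residuals YBH 0.0, NEW 0.1, MNV 0.0 → max 0.1 km
Only Candidate 4 has all residuals ≈ 0.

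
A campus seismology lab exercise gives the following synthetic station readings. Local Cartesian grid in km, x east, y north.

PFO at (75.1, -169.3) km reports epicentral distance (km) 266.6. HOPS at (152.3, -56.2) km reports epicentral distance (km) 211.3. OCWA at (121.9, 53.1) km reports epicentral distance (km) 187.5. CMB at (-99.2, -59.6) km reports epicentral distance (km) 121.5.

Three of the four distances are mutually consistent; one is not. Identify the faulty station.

Solve using three stations at a time. Using PFO, OCWA, CMB (subtract circle equations pairwise → linear system) gives (x, y) ≈ (-65.6, 57.2).
Distances from that point to each station vs reported:
  PFO: calculated 266.6 vs reported 266.6 → residual 0.0 km
  HOPS: calculated 245.6 vs reported 211.3 → residual 34.3 km
  OCWA: calculated 187.5 vs reported 187.5 → residual 0.0 km
  CMB: calculated 121.5 vs reported 121.5 → residual 0.0 km
PFO, OCWA, CMB are mutually consistent (residuals ≈ 0); HOPS is off by 34.3 km.

HOPS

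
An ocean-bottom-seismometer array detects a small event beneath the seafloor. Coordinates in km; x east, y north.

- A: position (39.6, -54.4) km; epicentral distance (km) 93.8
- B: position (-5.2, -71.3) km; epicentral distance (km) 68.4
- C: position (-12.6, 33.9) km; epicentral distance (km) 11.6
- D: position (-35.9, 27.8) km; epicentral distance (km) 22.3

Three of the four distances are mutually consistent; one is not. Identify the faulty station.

Solve using three stations at a time. Using A, C, D (subtract circle equations pairwise → linear system) gives (x, y) ≈ (-14.3, 22.4).
Distances from that point to each station vs reported:
  A: calculated 93.8 vs reported 93.8 → residual 0.0 km
  B: calculated 94.1 vs reported 68.4 → residual 25.7 km
  C: calculated 11.6 vs reported 11.6 → residual 0.0 km
  D: calculated 22.3 vs reported 22.3 → residual 0.0 km
A, C, D are mutually consistent (residuals ≈ 0); B is off by 25.7 km.

B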